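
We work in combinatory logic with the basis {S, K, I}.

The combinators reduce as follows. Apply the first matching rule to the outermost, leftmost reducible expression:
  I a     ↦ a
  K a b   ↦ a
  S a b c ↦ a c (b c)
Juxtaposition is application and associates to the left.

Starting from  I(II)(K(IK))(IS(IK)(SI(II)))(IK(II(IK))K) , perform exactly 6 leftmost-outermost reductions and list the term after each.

Answer: after 6 steps: K(K(II(IK))K)

Reduction:
  start: I(II)(K(IK))(IS(IK)(SI(II)))(IK(II(IK))K)
  [1] II(K(IK))(IS(IK)(SI(II)))(IK(II(IK))K)
  [2] I(K(IK))(IS(IK)(SI(II)))(IK(II(IK))K)
  [3] K(IK)(IS(IK)(SI(II)))(IK(II(IK))K)
  [4] IK(IK(II(IK))K)
  [5] K(IK(II(IK))K)
  [6] K(K(II(IK))K)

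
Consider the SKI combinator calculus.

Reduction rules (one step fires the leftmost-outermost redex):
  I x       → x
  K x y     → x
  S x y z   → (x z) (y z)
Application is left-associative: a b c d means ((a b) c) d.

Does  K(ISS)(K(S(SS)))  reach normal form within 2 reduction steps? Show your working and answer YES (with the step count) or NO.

Answer: YES — reaches normal form SS in 2 ≤ 2 steps

Reduction:
  start: K(ISS)(K(S(SS)))
  [1] ISS
  [2] SS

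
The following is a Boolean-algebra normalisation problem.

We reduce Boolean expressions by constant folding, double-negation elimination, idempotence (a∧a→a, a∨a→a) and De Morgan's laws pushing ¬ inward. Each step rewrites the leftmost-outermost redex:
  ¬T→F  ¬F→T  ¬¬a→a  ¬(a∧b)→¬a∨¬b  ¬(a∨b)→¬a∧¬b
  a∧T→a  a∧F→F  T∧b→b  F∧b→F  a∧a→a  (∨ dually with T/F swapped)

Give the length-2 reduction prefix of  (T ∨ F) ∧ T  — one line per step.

  start: (T ∨ F) ∧ T
  →1  T ∨ F
  →2  T

Answer: after 2 steps: T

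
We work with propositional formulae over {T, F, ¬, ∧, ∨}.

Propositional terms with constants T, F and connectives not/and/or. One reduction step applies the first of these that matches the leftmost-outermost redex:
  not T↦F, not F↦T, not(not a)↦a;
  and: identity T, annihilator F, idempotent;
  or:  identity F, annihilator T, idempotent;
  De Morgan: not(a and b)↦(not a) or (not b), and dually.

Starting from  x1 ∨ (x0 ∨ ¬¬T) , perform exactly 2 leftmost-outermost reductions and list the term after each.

  start: x1 ∨ (x0 ∨ ¬¬T)
  →1  x1 ∨ (x0 ∨ T)
  →2  x1 ∨ T

Answer: after 2 steps: x1 ∨ T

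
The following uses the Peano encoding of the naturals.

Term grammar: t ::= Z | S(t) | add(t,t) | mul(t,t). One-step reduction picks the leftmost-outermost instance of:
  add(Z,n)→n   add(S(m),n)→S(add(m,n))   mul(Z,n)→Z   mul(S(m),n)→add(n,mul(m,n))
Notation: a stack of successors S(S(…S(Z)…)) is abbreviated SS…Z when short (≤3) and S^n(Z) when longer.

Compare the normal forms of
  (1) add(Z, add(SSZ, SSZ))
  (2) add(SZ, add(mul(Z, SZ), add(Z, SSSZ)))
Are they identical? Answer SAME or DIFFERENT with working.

Answer: SAME — A ⇓ S^4(Z), B ⇓ S^4(Z)

Working:
Term A:
  start: add(Z, add(SSZ, SSZ))
  step 1: add(SSZ, SSZ)
  step 2: S(add(SZ, SSZ))
  step 3: S(S(add(Z, SSZ)))
  step 4: S^4(Z)

Term B:
  start: add(SZ, add(mul(Z, SZ), add(Z, SSSZ)))
  step 1: S(add(Z, add(mul(Z, SZ), add(Z, SSSZ))))
  step 2: S(add(mul(Z, SZ), add(Z, SSSZ)))
  step 3: S(add(Z, add(Z, SSSZ)))
  step 4: S(add(Z, SSSZ))
  step 5: S^4(Z)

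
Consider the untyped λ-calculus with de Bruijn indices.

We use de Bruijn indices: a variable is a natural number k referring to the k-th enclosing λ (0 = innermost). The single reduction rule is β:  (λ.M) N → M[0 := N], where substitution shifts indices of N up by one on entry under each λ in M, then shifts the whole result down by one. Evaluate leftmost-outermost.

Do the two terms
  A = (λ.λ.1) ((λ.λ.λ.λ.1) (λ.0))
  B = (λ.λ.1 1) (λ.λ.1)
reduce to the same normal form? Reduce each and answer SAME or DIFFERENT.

Answer: SAME — A ⇓ λ.λ.λ.λ.1, B ⇓ λ.λ.λ.λ.1

Working:
Term A:
  start: (λ.λ.1) ((λ.λ.λ.λ.1) (λ.0))
  →1  λ.(λ.λ.λ.λ.1) (λ.0)
  →2  λ.λ.λ.λ.1

Term B:
  start: (λ.λ.1 1) (λ.λ.1)
  →1  λ.(λ.λ.1) (λ.λ.1)
  →2  λ.λ.λ.λ.1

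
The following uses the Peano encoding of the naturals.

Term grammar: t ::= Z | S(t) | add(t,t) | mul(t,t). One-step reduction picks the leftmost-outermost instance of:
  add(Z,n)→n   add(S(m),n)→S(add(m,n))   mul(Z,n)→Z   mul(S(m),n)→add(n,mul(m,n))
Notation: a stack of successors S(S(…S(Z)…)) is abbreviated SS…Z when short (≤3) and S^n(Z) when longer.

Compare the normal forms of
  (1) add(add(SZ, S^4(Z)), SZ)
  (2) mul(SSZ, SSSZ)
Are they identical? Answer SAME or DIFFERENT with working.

Term A:
  start: add(add(SZ, S^4(Z)), SZ)
  →1  add(S(add(Z, S^4(Z))), SZ)
  →2  S(add(add(Z, S^4(Z)), SZ))
  →3  S(add(S^4(Z), SZ))
  →4  S(S(add(SSSZ, SZ)))
  →5  S(S(S(add(SSZ, SZ))))
  →6  S(S(S(S(add(SZ, SZ)))))
  →7  S(S(S(S(S(add(Z, SZ))))))
  →8  S^6(Z)

Term B:
  start: mul(SSZ, SSSZ)
  →1  add(SSSZ, mul(SZ, SSSZ))
  →2  S(add(SSZ, mul(SZ, SSSZ)))
  →3  S(S(add(SZ, mul(SZ, SSSZ))))
  →4  S(S(S(add(Z, mul(SZ, SSSZ)))))
  →5  S(S(S(mul(SZ, SSSZ))))
  →6  S(S(S(add(SSSZ, mul(Z, SSSZ)))))
  →7  S(S(S(S(add(SSZ, mul(Z, SSSZ))))))
  →8  S(S(S(S(S(add(SZ, mul(Z, SSSZ)))))))
  →9  S(S(S(S(S(S(add(Z, mul(Z, SSSZ))))))))
  →10  S(S(S(S(S(S(mul(Z, SSSZ)))))))
  →11  S^6(Z)

Answer: SAME — A ⇓ S^6(Z), B ⇓ S^6(Z)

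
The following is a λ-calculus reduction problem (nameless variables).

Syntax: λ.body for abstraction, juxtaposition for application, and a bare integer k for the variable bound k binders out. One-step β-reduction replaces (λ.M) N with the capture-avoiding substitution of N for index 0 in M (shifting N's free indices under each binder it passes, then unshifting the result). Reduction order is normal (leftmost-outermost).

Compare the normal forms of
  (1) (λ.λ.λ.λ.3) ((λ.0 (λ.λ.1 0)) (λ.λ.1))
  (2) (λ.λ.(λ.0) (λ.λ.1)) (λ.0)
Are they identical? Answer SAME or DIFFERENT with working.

Term A:
  start: (λ.λ.λ.λ.3) ((λ.0 (λ.λ.1 0)) (λ.λ.1))
  [1] λ.λ.λ.(λ.0 (λ.λ.1 0)) (λ.λ.1)
  [2] λ.λ.λ.(λ.λ.1) (λ.λ.1 0)
  [3] λ.λ.λ.λ.λ.λ.1 0

Term B:
  start: (λ.λ.(λ.0) (λ.λ.1)) (λ.0)
  [1] λ.(λ.0) (λ.λ.1)
  [2] λ.λ.λ.1

Answer: DIFFERENT — A ⇓ λ.λ.λ.λ.λ.λ.1 0, B ⇓ λ.λ.λ.1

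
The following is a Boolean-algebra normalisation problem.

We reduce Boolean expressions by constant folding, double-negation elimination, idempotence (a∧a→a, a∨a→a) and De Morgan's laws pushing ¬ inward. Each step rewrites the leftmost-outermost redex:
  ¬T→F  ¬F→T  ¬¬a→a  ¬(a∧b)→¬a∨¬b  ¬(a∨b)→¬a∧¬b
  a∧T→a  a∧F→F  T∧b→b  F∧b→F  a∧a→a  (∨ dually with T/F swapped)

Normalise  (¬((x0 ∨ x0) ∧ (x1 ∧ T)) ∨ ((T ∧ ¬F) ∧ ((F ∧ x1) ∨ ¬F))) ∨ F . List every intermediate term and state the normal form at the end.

  start: (¬((x0 ∨ x0) ∧ (x1 ∧ T)) ∨ ((T ∧ ¬F) ∧ ((F ∧ x1) ∨ ¬F))) ∨ F
  →1  ¬((x0 ∨ x0) ∧ (x1 ∧ T)) ∨ ((T ∧ ¬F) ∧ ((F ∧ x1) ∨ ¬F))
  →2  (¬(x0 ∨ x0) ∨ ¬(x1 ∧ T)) ∨ ((T ∧ ¬F) ∧ ((F ∧ x1) ∨ ¬F))
  →3  ((¬x0 ∧ ¬x0) ∨ ¬(x1 ∧ T)) ∨ ((T ∧ ¬F) ∧ ((F ∧ x1) ∨ ¬F))
  →4  (¬x0 ∨ ¬(x1 ∧ T)) ∨ ((T ∧ ¬F) ∧ ((F ∧ x1) ∨ ¬F))
  →5  (¬x0 ∨ (¬x1 ∨ ¬T)) ∨ ((T ∧ ¬F) ∧ ((F ∧ x1) ∨ ¬F))
  →6  (¬x0 ∨ (¬x1 ∨ F)) ∨ ((T ∧ ¬F) ∧ ((F ∧ x1) ∨ ¬F))
  →7  (¬x0 ∨ ¬x1) ∨ ((T ∧ ¬F) ∧ ((F ∧ x1) ∨ ¬F))
  →8  (¬x0 ∨ ¬x1) ∨ (¬F ∧ ((F ∧ x1) ∨ ¬F))
  →9  (¬x0 ∨ ¬x1) ∨ (T ∧ ((F ∧ x1) ∨ ¬F))
  →10  (¬x0 ∨ ¬x1) ∨ ((F ∧ x1) ∨ ¬F)
  →11  (¬x0 ∨ ¬x1) ∨ (F ∨ ¬F)
  →12  (¬x0 ∨ ¬x1) ∨ ¬F
  →13  (¬x0 ∨ ¬x1) ∨ T
  →14  T

Answer: normal form = T  (in 14 steps)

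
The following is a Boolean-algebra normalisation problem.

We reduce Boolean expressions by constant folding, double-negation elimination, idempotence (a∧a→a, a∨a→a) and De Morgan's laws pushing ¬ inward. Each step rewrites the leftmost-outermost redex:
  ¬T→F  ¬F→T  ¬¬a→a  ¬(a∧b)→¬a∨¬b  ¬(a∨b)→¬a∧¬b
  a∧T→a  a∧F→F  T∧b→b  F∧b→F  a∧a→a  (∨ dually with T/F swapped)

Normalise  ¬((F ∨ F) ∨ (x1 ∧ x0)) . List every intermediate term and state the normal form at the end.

Answer: normal form = ¬x1 ∨ ¬x0  (in 6 steps)

Reduction:
  start: ¬((F ∨ F) ∨ (x1 ∧ x0))
  [1] ¬(F ∨ F) ∧ ¬(x1 ∧ x0)
  [2] (¬F ∧ ¬F) ∧ ¬(x1 ∧ x0)
  [3] ¬F ∧ ¬(x1 ∧ x0)
  [4] T ∧ ¬(x1 ∧ x0)
  [5] ¬(x1 ∧ x0)
  [6] ¬x1 ∨ ¬x0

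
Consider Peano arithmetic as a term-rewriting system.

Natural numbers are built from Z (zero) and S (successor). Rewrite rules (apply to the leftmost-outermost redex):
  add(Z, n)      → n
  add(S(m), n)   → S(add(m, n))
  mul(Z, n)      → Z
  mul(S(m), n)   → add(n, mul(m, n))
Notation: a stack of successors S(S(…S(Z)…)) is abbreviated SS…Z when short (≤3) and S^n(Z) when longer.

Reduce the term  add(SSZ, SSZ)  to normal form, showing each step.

Answer: normal form = S^4(Z)  (in 3 steps)

Working:
  start: add(SSZ, SSZ)
  step 1: S(add(SZ, SSZ))
  step 2: S(S(add(Z, SSZ)))
  step 3: S^4(Z)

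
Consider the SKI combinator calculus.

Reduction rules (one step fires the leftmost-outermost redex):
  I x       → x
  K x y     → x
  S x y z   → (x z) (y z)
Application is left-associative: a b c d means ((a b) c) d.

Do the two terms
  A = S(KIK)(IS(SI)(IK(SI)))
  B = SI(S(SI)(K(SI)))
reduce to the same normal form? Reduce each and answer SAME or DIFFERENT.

Term A:
  start: S(KIK)(IS(SI)(IK(SI)))
  step 1: SI(IS(SI)(IK(SI)))
  step 2: SI(S(SI)(IK(SI)))
  step 3: SI(S(SI)(K(SI)))

Term B:
  start: SI(S(SI)(K(SI)))

Answer: SAME — A ⇓ SI(S(SI)(K(SI))), B ⇓ SI(S(SI)(K(SI)))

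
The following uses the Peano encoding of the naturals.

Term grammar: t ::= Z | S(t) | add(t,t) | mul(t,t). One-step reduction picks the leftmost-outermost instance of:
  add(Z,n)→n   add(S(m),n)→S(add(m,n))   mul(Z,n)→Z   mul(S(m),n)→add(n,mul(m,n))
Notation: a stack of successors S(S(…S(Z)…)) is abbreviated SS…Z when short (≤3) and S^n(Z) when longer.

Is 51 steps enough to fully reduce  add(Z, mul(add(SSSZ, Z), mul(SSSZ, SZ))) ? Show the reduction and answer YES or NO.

  start: add(Z, mul(add(SSSZ, Z), mul(SSSZ, SZ)))
  →1  mul(add(SSSZ, Z), mul(SSSZ, SZ))
  →2  mul(S(add(SSZ, Z)), mul(SSSZ, SZ))
  →3  add(mul(SSSZ, SZ), mul(add(SSZ, Z), mul(SSSZ, SZ)))
  →4  add(add(SZ, mul(SSZ, SZ)), mul(add(SSZ, Z), mul(SSSZ, SZ)))
  →5  add(S(add(Z, mul(SSZ, SZ))), mul(add(SSZ, Z), mul(SSSZ, SZ)))
  →6  S(add(add(Z, mul(SSZ, SZ)), mul(add(SSZ, Z), mul(SSSZ, SZ))))
  →7  S(add(mul(SSZ, SZ), mul(add(SSZ, Z), mul(SSSZ, SZ))))
  →8  S(add(add(SZ, mul(SZ, SZ)), mul(add(SSZ, Z), mul(SSSZ, SZ))))
  →9  S(add(S(add(Z, mul(SZ, SZ))), mul(add(SSZ, Z), mul(SSSZ, SZ))))
  →10  S(S(add(add(Z, mul(SZ, SZ)), mul(add(SSZ, Z), mul(SSSZ, SZ)))))
  →11  S(S(add(mul(SZ, SZ), mul(add(SSZ, Z), mul(SSSZ, SZ)))))
  →12  S(S(add(add(SZ, mul(Z, SZ)), mul(add(SSZ, Z), mul(SSSZ, SZ)))))
  →13  S(S(add(S(add(Z, mul(Z, SZ))), mul(add(SSZ, Z), mul(SSSZ, SZ)))))
  →14  S(S(S(add(add(Z, mul(Z, SZ)), mul(add(SSZ, Z), mul(SSSZ, SZ))))))
  →15  S(S(S(add(mul(Z, SZ), mul(add(SSZ, Z), mul(SSSZ, SZ))))))
  →16  S(S(S(add(Z, mul(add(SSZ, Z), mul(SSSZ, SZ))))))
  →17  S(S(S(mul(add(SSZ, Z), mul(SSSZ, SZ)))))
  →18  S(S(S(mul(S(add(SZ, Z)), mul(SSSZ, SZ)))))
  →19  S(S(S(add(mul(SSSZ, SZ), mul(add(SZ, Z), mul(SSSZ, SZ))))))
  →20  S(S(S(add(add(SZ, mul(SSZ, SZ)), mul(add(SZ, Z), mul(SSSZ, SZ))))))
  →21  S(S(S(add(S(add(Z, mul(SSZ, SZ))), mul(add(SZ, Z), mul(SSSZ, SZ))))))
  →22  S(S(S(S(add(add(Z, mul(SSZ, SZ)), mul(add(SZ, Z), mul(SSSZ, SZ)))))))
  →23  S(S(S(S(add(mul(SSZ, SZ), mul(add(SZ, Z), mul(SSSZ, SZ)))))))
  →24  S(S(S(S(add(add(SZ, mul(SZ, SZ)), mul(add(SZ, Z), mul(SSSZ, SZ)))))))
  →25  S(S(S(S(add(S(add(Z, mul(SZ, SZ))), mul(add(SZ, Z), mul(SSSZ, SZ)))))))
  →26  S(S(S(S(S(add(add(Z, mul(SZ, SZ)), mul(add(SZ, Z), mul(SSSZ, SZ))))))))
  →27  S(S(S(S(S(add(mul(SZ, SZ), mul(add(SZ, Z), mul(SSSZ, SZ))))))))
  →28  S(S(S(S(S(add(add(SZ, mul(Z, SZ)), mul(add(SZ, Z), mul(SSSZ, SZ))))))))
  →29  S(S(S(S(S(add(S(add(Z, mul(Z, SZ))), mul(add(SZ, Z), mul(SSSZ, SZ))))))))
  →30  S(S(S(S(S(S(add(add(Z, mul(Z, SZ)), mul(add(SZ, Z), mul(SSSZ, SZ)))))))))
  →31  S(S(S(S(S(S(add(mul(Z, SZ), mul(add(SZ, Z), mul(SSSZ, SZ)))))))))
  →32  S(S(S(S(S(S(add(Z, mul(add(SZ, Z), mul(SSSZ, SZ)))))))))
  →33  S(S(S(S(S(S(mul(add(SZ, Z), mul(SSSZ, SZ))))))))
  →34  S(S(S(S(S(S(mul(S(add(Z, Z)), mul(SSSZ, SZ))))))))
  →35  S(S(S(S(S(S(add(mul(SSSZ, SZ), mul(add(Z, Z), mul(SSSZ, SZ)))))))))
  →36  S(S(S(S(S(S(add(add(SZ, mul(SSZ, SZ)), mul(add(Z, Z), mul(SSSZ, SZ)))))))))
  →37  S(S(S(S(S(S(add(S(add(Z, mul(SSZ, SZ))), mul(add(Z, Z), mul(SSSZ, SZ)))))))))
  →38  S(S(S(S(S(S(S(add(add(Z, mul(SSZ, SZ)), mul(add(Z, Z), mul(SSSZ, SZ))))))))))
  →39  S(S(S(S(S(S(S(add(mul(SSZ, SZ), mul(add(Z, Z), mul(SSSZ, SZ))))))))))
  →40  S(S(S(S(S(S(S(add(add(SZ, mul(SZ, SZ)), mul(add(Z, Z), mul(SSSZ, SZ))))))))))
  →41  S(S(S(S(S(S(S(add(S(add(Z, mul(SZ, SZ))), mul(add(Z, Z), mul(SSSZ, SZ))))))))))
  →42  S(S(S(S(S(S(S(S(add(add(Z, mul(SZ, SZ)), mul(add(Z, Z), mul(SSSZ, SZ)))))))))))
  →43  S(S(S(S(S(S(S(S(add(mul(SZ, SZ), mul(add(Z, Z), mul(SSSZ, SZ)))))))))))
  →44  S(S(S(S(S(S(S(S(add(add(SZ, mul(Z, SZ)), mul(add(Z, Z), mul(SSSZ, SZ)))))))))))
  →45  S(S(S(S(S(S(S(S(add(S(add(Z, mul(Z, SZ))), mul(add(Z, Z), mul(SSSZ, SZ)))))))))))
  →46  S(S(S(S(S(S(S(S(S(add(add(Z, mul(Z, SZ)), mul(add(Z, Z), mul(SSSZ, SZ))))))))))))
  →47  S(S(S(S(S(S(S(S(S(add(mul(Z, SZ), mul(add(Z, Z), mul(SSSZ, SZ))))))))))))
  →48  S(S(S(S(S(S(S(S(S(add(Z, mul(add(Z, Z), mul(SSSZ, SZ))))))))))))
  →49  S(S(S(S(S(S(S(S(S(mul(add(Z, Z), mul(SSSZ, SZ)))))))))))
  →50  S(S(S(S(S(S(S(S(S(mul(Z, mul(SSSZ, SZ)))))))))))
  →51  S^9(Z)

Answer: YES — reaches normal form S^9(Z) in 51 ≤ 51 steps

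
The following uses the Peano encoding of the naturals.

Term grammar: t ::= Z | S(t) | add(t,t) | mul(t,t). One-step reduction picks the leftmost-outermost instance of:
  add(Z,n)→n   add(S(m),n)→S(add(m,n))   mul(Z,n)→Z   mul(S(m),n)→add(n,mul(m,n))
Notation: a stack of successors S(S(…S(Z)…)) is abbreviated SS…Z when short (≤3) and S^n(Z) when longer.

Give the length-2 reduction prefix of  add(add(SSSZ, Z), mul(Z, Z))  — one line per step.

Answer: after 2 steps: S(add(add(SSZ, Z), mul(Z, Z)))

Derivation:
  start: add(add(SSSZ, Z), mul(Z, Z))
  step 1: add(S(add(SSZ, Z)), mul(Z, Z))
  step 2: S(add(add(SSZ, Z), mul(Z, Z)))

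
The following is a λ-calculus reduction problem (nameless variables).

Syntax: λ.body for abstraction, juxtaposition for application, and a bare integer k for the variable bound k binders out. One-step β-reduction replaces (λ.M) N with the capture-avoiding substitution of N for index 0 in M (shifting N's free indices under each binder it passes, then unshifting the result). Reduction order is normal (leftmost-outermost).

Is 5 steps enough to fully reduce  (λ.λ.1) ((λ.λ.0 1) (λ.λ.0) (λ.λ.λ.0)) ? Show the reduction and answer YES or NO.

Answer: YES — reaches normal form λ.λ.λ.0 in 4 ≤ 5 steps

Working:
  start: (λ.λ.1) ((λ.λ.0 1) (λ.λ.0) (λ.λ.λ.0))
  step 1: λ.(λ.λ.0 1) (λ.λ.0) (λ.λ.λ.0)
  step 2: λ.(λ.0 (λ.λ.0)) (λ.λ.λ.0)
  step 3: λ.(λ.λ.λ.0) (λ.λ.0)
  step 4: λ.λ.λ.0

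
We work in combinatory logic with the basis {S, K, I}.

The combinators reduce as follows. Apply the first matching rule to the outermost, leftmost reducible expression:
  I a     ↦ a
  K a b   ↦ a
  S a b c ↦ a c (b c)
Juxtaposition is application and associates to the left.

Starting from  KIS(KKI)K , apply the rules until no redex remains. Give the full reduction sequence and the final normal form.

  start: KIS(KKI)K
  →1  I(KKI)K
  →2  KKIK
  →3  KK

Answer: normal form = KK  (in 3 steps)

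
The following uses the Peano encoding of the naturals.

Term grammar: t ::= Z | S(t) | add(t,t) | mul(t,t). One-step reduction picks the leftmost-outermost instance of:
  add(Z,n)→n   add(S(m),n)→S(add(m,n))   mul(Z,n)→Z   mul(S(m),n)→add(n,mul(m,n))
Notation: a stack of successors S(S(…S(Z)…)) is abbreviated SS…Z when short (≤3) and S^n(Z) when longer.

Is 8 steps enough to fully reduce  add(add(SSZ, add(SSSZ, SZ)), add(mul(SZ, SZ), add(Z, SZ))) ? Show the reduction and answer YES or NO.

Answer: NO — after 8 steps the term is S(S(S(add(S(add(SZ, SZ)), add(mul(SZ, SZ), add(Z, SZ)))))), not yet normal

Reduction:
  start: add(add(SSZ, add(SSSZ, SZ)), add(mul(SZ, SZ), add(Z, SZ)))
  step 1: add(S(add(SZ, add(SSSZ, SZ))), add(mul(SZ, SZ), add(Z, SZ)))
  step 2: S(add(add(SZ, add(SSSZ, SZ)), add(mul(SZ, SZ), add(Z, SZ))))
  step 3: S(add(S(add(Z, add(SSSZ, SZ))), add(mul(SZ, SZ), add(Z, SZ))))
  step 4: S(S(add(add(Z, add(SSSZ, SZ)), add(mul(SZ, SZ), add(Z, SZ)))))
  step 5: S(S(add(add(SSSZ, SZ), add(mul(SZ, SZ), add(Z, SZ)))))
  step 6: S(S(add(S(add(SSZ, SZ)), add(mul(SZ, SZ), add(Z, SZ)))))
  step 7: S(S(S(add(add(SSZ, SZ), add(mul(SZ, SZ), add(Z, SZ))))))
  step 8: S(S(S(add(S(add(SZ, SZ)), add(mul(SZ, SZ), add(Z, SZ))))))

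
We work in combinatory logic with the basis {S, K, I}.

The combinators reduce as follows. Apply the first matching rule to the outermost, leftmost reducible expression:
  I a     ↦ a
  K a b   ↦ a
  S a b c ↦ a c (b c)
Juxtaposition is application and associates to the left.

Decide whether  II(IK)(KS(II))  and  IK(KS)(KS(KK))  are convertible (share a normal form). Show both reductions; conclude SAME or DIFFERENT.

Answer: SAME — A ⇓ KS, B ⇓ KS

Derivation:
Term A:
  start: II(IK)(KS(II))
  [1] I(IK)(KS(II))
  [2] IK(KS(II))
  [3] K(KS(II))
  [4] KS

Term B:
  start: IK(KS)(KS(KK))
  [1] K(KS)(KS(KK))
  [2] KS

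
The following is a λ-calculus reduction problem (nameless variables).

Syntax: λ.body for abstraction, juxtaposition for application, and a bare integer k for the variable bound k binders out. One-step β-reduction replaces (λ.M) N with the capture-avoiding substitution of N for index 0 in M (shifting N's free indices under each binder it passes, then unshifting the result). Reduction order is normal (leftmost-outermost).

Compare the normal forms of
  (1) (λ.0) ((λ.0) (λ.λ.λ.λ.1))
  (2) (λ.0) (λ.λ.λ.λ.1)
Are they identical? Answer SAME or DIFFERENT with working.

Answer: SAME — A ⇓ λ.λ.λ.λ.1, B ⇓ λ.λ.λ.λ.1

Reduction:
Term A:
  start: (λ.0) ((λ.0) (λ.λ.λ.λ.1))
  →1  (λ.0) (λ.λ.λ.λ.1)
  →2  λ.λ.λ.λ.1

Term B:
  start: (λ.0) (λ.λ.λ.λ.1)
  →1  λ.λ.λ.λ.1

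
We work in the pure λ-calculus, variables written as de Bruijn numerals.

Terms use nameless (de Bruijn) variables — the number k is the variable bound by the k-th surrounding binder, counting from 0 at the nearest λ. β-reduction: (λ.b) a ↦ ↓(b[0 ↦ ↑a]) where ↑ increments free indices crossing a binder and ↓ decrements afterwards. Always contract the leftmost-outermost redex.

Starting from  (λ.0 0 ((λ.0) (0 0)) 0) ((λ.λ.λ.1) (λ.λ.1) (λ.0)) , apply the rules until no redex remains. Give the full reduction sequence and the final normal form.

Answer: normal form = λ.λ.0  (in 12 steps)

Derivation:
  start: (λ.0 0 ((λ.0) (0 0)) 0) ((λ.λ.λ.1) (λ.λ.1) (λ.0))
  step 1: (λ.λ.λ.1) (λ.λ.1) (λ.0) ((λ.λ.λ.1) (λ.λ.1) (λ.0)) ((λ.0) ((λ.λ.λ.1) (λ.λ.1) (λ.0) ((λ.λ.λ.1) (λ.λ.1) (λ.0)))) ((λ.λ.λ.1) (λ.λ.1) (λ.0))
  step 2: (λ.λ.1) (λ.0) ((λ.λ.λ.1) (λ.λ.1) (λ.0)) ((λ.0) ((λ.λ.λ.1) (λ.λ.1) (λ.0) ((λ.λ.λ.1) (λ.λ.1) (λ.0)))) ((λ.λ.λ.1) (λ.λ.1) (λ.0))
  step 3: (λ.λ.0) ((λ.λ.λ.1) (λ.λ.1) (λ.0)) ((λ.0) ((λ.λ.λ.1) (λ.λ.1) (λ.0) ((λ.λ.λ.1) (λ.λ.1) (λ.0)))) ((λ.λ.λ.1) (λ.λ.1) (λ.0))
  step 4: (λ.0) ((λ.0) ((λ.λ.λ.1) (λ.λ.1) (λ.0) ((λ.λ.λ.1) (λ.λ.1) (λ.0)))) ((λ.λ.λ.1) (λ.λ.1) (λ.0))
  step 5: (λ.0) ((λ.λ.λ.1) (λ.λ.1) (λ.0) ((λ.λ.λ.1) (λ.λ.1) (λ.0))) ((λ.λ.λ.1) (λ.λ.1) (λ.0))
  step 6: (λ.λ.λ.1) (λ.λ.1) (λ.0) ((λ.λ.λ.1) (λ.λ.1) (λ.0)) ((λ.λ.λ.1) (λ.λ.1) (λ.0))
  step 7: (λ.λ.1) (λ.0) ((λ.λ.λ.1) (λ.λ.1) (λ.0)) ((λ.λ.λ.1) (λ.λ.1) (λ.0))
  step 8: (λ.λ.0) ((λ.λ.λ.1) (λ.λ.1) (λ.0)) ((λ.λ.λ.1) (λ.λ.1) (λ.0))
  step 9: (λ.0) ((λ.λ.λ.1) (λ.λ.1) (λ.0))
  step 10: (λ.λ.λ.1) (λ.λ.1) (λ.0)
  step 11: (λ.λ.1) (λ.0)
  step 12: λ.λ.0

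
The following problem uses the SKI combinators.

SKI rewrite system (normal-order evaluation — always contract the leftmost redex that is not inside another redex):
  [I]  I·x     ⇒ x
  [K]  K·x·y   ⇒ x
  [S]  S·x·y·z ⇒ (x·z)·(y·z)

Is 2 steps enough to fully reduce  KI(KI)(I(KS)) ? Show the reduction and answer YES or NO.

  start: KI(KI)(I(KS))
  [1] I(I(KS))
  [2] I(KS)

Answer: NO — after 2 steps the term is I(KS), not yet normal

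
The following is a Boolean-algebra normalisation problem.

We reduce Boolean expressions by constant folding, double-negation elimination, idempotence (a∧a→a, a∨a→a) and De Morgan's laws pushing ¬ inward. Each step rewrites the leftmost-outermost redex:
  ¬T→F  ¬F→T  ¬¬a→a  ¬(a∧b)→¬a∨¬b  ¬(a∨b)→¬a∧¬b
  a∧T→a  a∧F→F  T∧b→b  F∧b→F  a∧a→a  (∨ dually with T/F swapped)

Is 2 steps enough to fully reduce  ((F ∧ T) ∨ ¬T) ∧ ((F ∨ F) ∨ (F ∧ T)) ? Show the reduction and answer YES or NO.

Answer: NO — after 2 steps the term is ¬T ∧ ((F ∨ F) ∨ (F ∧ T)), not yet normal

Reduction:
  start: ((F ∧ T) ∨ ¬T) ∧ ((F ∨ F) ∨ (F ∧ T))
  →1  (F ∨ ¬T) ∧ ((F ∨ F) ∨ (F ∧ T))
  →2  ¬T ∧ ((F ∨ F) ∨ (F ∧ T))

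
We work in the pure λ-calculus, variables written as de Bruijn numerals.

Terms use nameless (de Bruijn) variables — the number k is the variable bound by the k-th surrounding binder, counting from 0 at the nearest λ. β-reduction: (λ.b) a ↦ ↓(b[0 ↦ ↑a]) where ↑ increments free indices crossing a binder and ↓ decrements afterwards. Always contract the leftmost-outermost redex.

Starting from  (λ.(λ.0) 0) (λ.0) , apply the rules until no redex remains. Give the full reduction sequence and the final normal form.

Answer: normal form = λ.0  (in 2 steps)

Reduction:
  start: (λ.(λ.0) 0) (λ.0)
  step 1: (λ.0) (λ.0)
  step 2: λ.0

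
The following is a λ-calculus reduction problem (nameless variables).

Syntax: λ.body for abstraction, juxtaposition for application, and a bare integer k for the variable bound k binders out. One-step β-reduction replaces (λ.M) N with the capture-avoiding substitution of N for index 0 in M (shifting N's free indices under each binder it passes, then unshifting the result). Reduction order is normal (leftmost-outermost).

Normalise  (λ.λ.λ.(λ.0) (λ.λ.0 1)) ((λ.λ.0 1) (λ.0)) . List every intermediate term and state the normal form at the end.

  start: (λ.λ.λ.(λ.0) (λ.λ.0 1)) ((λ.λ.0 1) (λ.0))
  [1] λ.λ.(λ.0) (λ.λ.0 1)
  [2] λ.λ.λ.λ.0 1

Answer: normal form = λ.λ.λ.λ.0 1  (in 2 steps)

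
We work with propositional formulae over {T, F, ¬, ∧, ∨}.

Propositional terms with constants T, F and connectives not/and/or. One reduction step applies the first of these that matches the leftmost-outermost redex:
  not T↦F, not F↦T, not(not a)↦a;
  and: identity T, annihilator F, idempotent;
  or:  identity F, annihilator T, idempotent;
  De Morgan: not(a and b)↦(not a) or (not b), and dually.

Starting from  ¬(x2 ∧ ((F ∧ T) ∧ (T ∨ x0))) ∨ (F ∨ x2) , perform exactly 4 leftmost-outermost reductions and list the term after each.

  start: ¬(x2 ∧ ((F ∧ T) ∧ (T ∨ x0))) ∨ (F ∨ x2)
  [1] (¬x2 ∨ ¬((F ∧ T) ∧ (T ∨ x0))) ∨ (F ∨ x2)
  [2] (¬x2 ∨ (¬(F ∧ T) ∨ ¬(T ∨ x0))) ∨ (F ∨ x2)
  [3] (¬x2 ∨ ((¬F ∨ ¬T) ∨ ¬(T ∨ x0))) ∨ (F ∨ x2)
  [4] (¬x2 ∨ ((T ∨ ¬T) ∨ ¬(T ∨ x0))) ∨ (F ∨ x2)

Answer: after 4 steps: (¬x2 ∨ ((T ∨ ¬T) ∨ ¬(T ∨ x0))) ∨ (F ∨ x2)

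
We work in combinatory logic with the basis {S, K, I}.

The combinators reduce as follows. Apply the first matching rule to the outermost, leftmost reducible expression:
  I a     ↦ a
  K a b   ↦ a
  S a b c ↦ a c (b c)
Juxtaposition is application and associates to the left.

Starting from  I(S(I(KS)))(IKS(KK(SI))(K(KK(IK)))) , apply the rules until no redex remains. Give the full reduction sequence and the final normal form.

Answer: normal form = S(KS)(S(KK))  (in 5 steps)

Reduction:
  start: I(S(I(KS)))(IKS(KK(SI))(K(KK(IK))))
  step 1: S(I(KS))(IKS(KK(SI))(K(KK(IK))))
  step 2: S(KS)(IKS(KK(SI))(K(KK(IK))))
  step 3: S(KS)(KS(KK(SI))(K(KK(IK))))
  step 4: S(KS)(S(K(KK(IK))))
  step 5: S(KS)(S(KK))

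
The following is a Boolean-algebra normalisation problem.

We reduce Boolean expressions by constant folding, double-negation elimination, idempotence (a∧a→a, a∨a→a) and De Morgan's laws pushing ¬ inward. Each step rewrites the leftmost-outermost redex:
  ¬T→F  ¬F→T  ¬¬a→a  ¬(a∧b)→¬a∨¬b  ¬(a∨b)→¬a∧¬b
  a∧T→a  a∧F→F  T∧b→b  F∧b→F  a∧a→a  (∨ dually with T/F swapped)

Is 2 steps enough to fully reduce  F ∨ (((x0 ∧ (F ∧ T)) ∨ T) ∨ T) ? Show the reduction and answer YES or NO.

Answer: YES — reaches normal form T in 2 ≤ 2 steps

Reduction:
  start: F ∨ (((x0 ∧ (F ∧ T)) ∨ T) ∨ T)
  →1  ((x0 ∧ (F ∧ T)) ∨ T) ∨ T
  →2  T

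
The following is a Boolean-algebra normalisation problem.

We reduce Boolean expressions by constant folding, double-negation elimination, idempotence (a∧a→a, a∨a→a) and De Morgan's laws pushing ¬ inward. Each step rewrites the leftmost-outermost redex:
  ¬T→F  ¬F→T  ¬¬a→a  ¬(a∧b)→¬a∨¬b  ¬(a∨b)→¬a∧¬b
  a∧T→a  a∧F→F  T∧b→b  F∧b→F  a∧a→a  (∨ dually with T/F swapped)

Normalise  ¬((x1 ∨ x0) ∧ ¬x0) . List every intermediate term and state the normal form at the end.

Answer: normal form = (¬x1 ∧ ¬x0) ∨ x0  (in 3 steps)

Derivation:
  start: ¬((x1 ∨ x0) ∧ ¬x0)
  →1  ¬(x1 ∨ x0) ∨ ¬¬x0
  →2  (¬x1 ∧ ¬x0) ∨ ¬¬x0
  →3  (¬x1 ∧ ¬x0) ∨ x0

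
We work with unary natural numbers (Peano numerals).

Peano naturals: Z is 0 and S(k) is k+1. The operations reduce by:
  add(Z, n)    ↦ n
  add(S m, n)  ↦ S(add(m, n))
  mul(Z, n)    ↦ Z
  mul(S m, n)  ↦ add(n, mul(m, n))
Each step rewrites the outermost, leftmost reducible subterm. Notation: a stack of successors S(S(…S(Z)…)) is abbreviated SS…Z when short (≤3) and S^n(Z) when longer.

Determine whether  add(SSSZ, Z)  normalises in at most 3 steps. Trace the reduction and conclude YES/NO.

  start: add(SSSZ, Z)
  step 1: S(add(SSZ, Z))
  step 2: S(S(add(SZ, Z)))
  step 3: S(S(S(add(Z, Z))))

Answer: NO — after 3 steps the term is S(S(S(add(Z, Z)))), not yet normal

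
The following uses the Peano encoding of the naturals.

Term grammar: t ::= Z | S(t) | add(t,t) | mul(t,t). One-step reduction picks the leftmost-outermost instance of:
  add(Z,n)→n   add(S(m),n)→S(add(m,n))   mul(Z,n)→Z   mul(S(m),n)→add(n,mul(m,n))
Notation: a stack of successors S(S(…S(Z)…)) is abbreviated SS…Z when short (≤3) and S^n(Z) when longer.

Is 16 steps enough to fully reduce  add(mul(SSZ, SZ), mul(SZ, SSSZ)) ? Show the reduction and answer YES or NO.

  start: add(mul(SSZ, SZ), mul(SZ, SSSZ))
  →1  add(add(SZ, mul(SZ, SZ)), mul(SZ, SSSZ))
  →2  add(S(add(Z, mul(SZ, SZ))), mul(SZ, SSSZ))
  →3  S(add(add(Z, mul(SZ, SZ)), mul(SZ, SSSZ)))
  →4  S(add(mul(SZ, SZ), mul(SZ, SSSZ)))
  →5  S(add(add(SZ, mul(Z, SZ)), mul(SZ, SSSZ)))
  →6  S(add(S(add(Z, mul(Z, SZ))), mul(SZ, SSSZ)))
  →7  S(S(add(add(Z, mul(Z, SZ)), mul(SZ, SSSZ))))
  →8  S(S(add(mul(Z, SZ), mul(SZ, SSSZ))))
  →9  S(S(add(Z, mul(SZ, SSSZ))))
  →10  S(S(mul(SZ, SSSZ)))
  →11  S(S(add(SSSZ, mul(Z, SSSZ))))
  →12  S(S(S(add(SSZ, mul(Z, SSSZ)))))
  →13  S(S(S(S(add(SZ, mul(Z, SSSZ))))))
  →14  S(S(S(S(S(add(Z, mul(Z, SSSZ)))))))
  →15  S(S(S(S(S(mul(Z, SSSZ))))))
  →16  S^5(Z)

Answer: YES — reaches normal form S^5(Z) in 16 ≤ 16 steps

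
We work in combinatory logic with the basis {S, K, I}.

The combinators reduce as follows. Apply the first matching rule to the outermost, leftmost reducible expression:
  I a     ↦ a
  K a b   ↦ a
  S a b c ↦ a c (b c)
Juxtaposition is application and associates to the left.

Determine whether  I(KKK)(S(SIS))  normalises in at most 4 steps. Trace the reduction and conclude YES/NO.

Answer: YES — reaches normal form K(S(SIS)) in 2 ≤ 4 steps

Reduction:
  start: I(KKK)(S(SIS))
  →1  KKK(S(SIS))
  →2  K(S(SIS))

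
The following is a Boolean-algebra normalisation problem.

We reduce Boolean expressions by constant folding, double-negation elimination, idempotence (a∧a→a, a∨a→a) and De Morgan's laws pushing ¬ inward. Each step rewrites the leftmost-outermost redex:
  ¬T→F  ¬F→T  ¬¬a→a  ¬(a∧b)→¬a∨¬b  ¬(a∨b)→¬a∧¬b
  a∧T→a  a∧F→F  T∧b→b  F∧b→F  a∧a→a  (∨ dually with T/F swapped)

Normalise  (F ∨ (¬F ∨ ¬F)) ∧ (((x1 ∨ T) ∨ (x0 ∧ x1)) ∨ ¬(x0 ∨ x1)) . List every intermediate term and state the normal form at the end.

  start: (F ∨ (¬F ∨ ¬F)) ∧ (((x1 ∨ T) ∨ (x0 ∧ x1)) ∨ ¬(x0 ∨ x1))
  [1] (¬F ∨ ¬F) ∧ (((x1 ∨ T) ∨ (x0 ∧ x1)) ∨ ¬(x0 ∨ x1))
  [2] ¬F ∧ (((x1 ∨ T) ∨ (x0 ∧ x1)) ∨ ¬(x0 ∨ x1))
  [3] T ∧ (((x1 ∨ T) ∨ (x0 ∧ x1)) ∨ ¬(x0 ∨ x1))
  [4] ((x1 ∨ T) ∨ (x0 ∧ x1)) ∨ ¬(x0 ∨ x1)
  [5] (T ∨ (x0 ∧ x1)) ∨ ¬(x0 ∨ x1)
  [6] T ∨ ¬(x0 ∨ x1)
  [7] T

Answer: normal form = T  (in 7 steps)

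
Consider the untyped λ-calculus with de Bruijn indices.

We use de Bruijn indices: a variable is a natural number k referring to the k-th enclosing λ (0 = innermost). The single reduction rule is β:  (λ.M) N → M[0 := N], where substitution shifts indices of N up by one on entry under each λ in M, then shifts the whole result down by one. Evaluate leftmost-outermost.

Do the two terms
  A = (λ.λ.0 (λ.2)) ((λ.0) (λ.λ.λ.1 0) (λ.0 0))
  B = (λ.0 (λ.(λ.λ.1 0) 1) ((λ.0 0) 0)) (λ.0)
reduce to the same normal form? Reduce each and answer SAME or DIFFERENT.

Term A:
  start: (λ.λ.0 (λ.2)) ((λ.0) (λ.λ.λ.1 0) (λ.0 0))
  step 1: λ.0 (λ.(λ.0) (λ.λ.λ.1 0) (λ.0 0))
  step 2: λ.0 (λ.(λ.λ.λ.1 0) (λ.0 0))
  step 3: λ.0 (λ.λ.λ.1 0)

Term B:
  start: (λ.0 (λ.(λ.λ.1 0) 1) ((λ.0 0) 0)) (λ.0)
  step 1: (λ.0) (λ.(λ.λ.1 0) (λ.0)) ((λ.0 0) (λ.0))
  step 2: (λ.(λ.λ.1 0) (λ.0)) ((λ.0 0) (λ.0))
  step 3: (λ.λ.1 0) (λ.0)
  step 4: λ.(λ.0) 0
  step 5: λ.0

Answer: DIFFERENT — A ⇓ λ.0 (λ.λ.λ.1 0), B ⇓ λ.0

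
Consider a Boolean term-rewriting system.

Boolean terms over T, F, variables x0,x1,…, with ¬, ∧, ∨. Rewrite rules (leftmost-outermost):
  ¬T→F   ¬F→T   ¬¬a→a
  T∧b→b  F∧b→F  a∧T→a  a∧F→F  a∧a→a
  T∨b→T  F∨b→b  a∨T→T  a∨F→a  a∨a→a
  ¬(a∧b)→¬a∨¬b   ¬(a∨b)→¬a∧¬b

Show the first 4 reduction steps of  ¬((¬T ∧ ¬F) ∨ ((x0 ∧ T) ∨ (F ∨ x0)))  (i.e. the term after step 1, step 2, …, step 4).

Answer: after 4 steps: T ∧ ¬((x0 ∧ T) ∨ (F ∨ x0))

Reduction:
  start: ¬((¬T ∧ ¬F) ∨ ((x0 ∧ T) ∨ (F ∨ x0)))
  step 1: ¬(¬T ∧ ¬F) ∧ ¬((x0 ∧ T) ∨ (F ∨ x0))
  step 2: (¬¬T ∨ ¬¬F) ∧ ¬((x0 ∧ T) ∨ (F ∨ x0))
  step 3: (T ∨ ¬¬F) ∧ ¬((x0 ∧ T) ∨ (F ∨ x0))
  step 4: T ∧ ¬((x0 ∧ T) ∨ (F ∨ x0))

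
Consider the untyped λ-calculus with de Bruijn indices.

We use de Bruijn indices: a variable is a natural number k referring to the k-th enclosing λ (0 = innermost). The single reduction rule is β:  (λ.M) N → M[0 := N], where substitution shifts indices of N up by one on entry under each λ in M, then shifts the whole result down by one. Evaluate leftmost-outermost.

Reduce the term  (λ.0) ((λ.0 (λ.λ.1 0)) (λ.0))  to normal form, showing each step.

Answer: normal form = λ.λ.1 0  (in 3 steps)

Reduction:
  start: (λ.0) ((λ.0 (λ.λ.1 0)) (λ.0))
  step 1: (λ.0 (λ.λ.1 0)) (λ.0)
  step 2: (λ.0) (λ.λ.1 0)
  step 3: λ.λ.1 0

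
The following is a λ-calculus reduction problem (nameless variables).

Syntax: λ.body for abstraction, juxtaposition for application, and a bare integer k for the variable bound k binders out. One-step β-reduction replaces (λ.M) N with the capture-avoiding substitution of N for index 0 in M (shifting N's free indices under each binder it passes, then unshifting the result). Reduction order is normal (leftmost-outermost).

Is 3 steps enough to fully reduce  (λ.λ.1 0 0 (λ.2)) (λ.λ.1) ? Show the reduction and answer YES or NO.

  start: (λ.λ.1 0 0 (λ.2)) (λ.λ.1)
  step 1: λ.(λ.λ.1) 0 0 (λ.λ.λ.1)
  step 2: λ.(λ.1) 0 (λ.λ.λ.1)
  step 3: λ.0 (λ.λ.λ.1)

Answer: YES — reaches normal form λ.0 (λ.λ.λ.1) in 3 ≤ 3 steps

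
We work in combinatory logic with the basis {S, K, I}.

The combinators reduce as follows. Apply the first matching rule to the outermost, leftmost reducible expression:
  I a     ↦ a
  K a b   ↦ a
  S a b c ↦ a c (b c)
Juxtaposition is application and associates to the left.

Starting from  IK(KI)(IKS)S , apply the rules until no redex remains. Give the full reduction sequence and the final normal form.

Answer: normal form = I  (in 3 steps)

Derivation:
  start: IK(KI)(IKS)S
  →1  K(KI)(IKS)S
  →2  KIS
  →3  I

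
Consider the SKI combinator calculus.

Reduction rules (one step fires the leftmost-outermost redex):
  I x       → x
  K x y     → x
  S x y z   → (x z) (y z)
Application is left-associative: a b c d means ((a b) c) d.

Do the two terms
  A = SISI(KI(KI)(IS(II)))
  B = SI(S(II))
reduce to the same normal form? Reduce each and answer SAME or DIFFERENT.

Term A:
  start: SISI(KI(KI)(IS(II)))
  →1  II(SI)(KI(KI)(IS(II)))
  →2  I(SI)(KI(KI)(IS(II)))
  →3  SI(KI(KI)(IS(II)))
  →4  SI(I(IS(II)))
  →5  SI(IS(II))
  →6  SI(S(II))
  →7  SI(SI)

Term B:
  start: SI(S(II))
  →1  SI(SI)

Answer: SAME — A ⇓ SI(SI), B ⇓ SI(SI)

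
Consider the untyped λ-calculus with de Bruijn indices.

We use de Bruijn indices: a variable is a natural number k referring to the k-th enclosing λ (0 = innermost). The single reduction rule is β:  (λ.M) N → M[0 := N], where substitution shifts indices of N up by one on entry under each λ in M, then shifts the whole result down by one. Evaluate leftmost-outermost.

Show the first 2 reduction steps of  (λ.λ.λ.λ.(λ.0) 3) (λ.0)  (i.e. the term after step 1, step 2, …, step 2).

  start: (λ.λ.λ.λ.(λ.0) 3) (λ.0)
  →1  λ.λ.λ.(λ.0) (λ.0)
  →2  λ.λ.λ.λ.0

Answer: after 2 steps: λ.λ.λ.λ.0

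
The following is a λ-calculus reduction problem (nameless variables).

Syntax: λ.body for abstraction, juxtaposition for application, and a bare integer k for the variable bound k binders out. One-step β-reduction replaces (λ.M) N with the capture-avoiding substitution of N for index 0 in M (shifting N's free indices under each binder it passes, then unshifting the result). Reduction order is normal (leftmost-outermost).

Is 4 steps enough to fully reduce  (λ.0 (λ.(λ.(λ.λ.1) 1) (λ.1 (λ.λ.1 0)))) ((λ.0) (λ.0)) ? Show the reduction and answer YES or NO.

  start: (λ.0 (λ.(λ.(λ.λ.1) 1) (λ.1 (λ.λ.1 0)))) ((λ.0) (λ.0))
  step 1: (λ.0) (λ.0) (λ.(λ.(λ.λ.1) 1) (λ.1 (λ.λ.1 0)))
  step 2: (λ.0) (λ.(λ.(λ.λ.1) 1) (λ.1 (λ.λ.1 0)))
  step 3: λ.(λ.(λ.λ.1) 1) (λ.1 (λ.λ.1 0))
  step 4: λ.(λ.λ.1) 0

Answer: NO — after 4 steps the term is λ.(λ.λ.1) 0, not yet normal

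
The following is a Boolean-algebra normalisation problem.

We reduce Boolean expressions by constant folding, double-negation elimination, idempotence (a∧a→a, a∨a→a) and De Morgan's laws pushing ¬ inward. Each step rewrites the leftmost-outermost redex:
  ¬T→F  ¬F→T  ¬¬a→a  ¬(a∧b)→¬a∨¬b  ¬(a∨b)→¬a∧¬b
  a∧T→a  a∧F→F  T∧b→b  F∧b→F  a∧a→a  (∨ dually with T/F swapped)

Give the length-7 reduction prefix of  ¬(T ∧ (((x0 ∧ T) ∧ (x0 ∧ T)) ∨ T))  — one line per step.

Answer: after 7 steps: (¬x0 ∨ ¬T) ∧ ¬T

Derivation:
  start: ¬(T ∧ (((x0 ∧ T) ∧ (x0 ∧ T)) ∨ T))
  [1] ¬T ∨ ¬(((x0 ∧ T) ∧ (x0 ∧ T)) ∨ T)
  [2] F ∨ ¬(((x0 ∧ T) ∧ (x0 ∧ T)) ∨ T)
  [3] ¬(((x0 ∧ T) ∧ (x0 ∧ T)) ∨ T)
  [4] ¬((x0 ∧ T) ∧ (x0 ∧ T)) ∧ ¬T
  [5] (¬(x0 ∧ T) ∨ ¬(x0 ∧ T)) ∧ ¬T
  [6] ¬(x0 ∧ T) ∧ ¬T
  [7] (¬x0 ∨ ¬T) ∧ ¬T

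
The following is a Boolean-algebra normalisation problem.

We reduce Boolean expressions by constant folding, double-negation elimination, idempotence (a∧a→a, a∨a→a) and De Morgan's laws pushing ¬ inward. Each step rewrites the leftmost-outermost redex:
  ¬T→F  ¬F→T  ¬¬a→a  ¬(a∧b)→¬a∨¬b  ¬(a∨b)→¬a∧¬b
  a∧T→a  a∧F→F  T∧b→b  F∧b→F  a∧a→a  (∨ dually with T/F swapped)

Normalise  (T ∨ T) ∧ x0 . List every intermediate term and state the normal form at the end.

Answer: normal form = x0  (in 2 steps)

Working:
  start: (T ∨ T) ∧ x0
  [1] T ∧ x0
  [2] x0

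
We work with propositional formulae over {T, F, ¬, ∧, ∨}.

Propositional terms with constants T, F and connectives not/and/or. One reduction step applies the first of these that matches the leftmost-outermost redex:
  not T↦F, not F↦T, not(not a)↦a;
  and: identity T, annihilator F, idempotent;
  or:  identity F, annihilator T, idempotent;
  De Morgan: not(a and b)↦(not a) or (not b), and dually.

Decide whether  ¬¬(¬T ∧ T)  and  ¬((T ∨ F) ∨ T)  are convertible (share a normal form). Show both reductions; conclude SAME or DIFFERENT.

Term A:
  start: ¬¬(¬T ∧ T)
  step 1: ¬T ∧ T
  step 2: ¬T
  step 3: F

Term B:
  start: ¬((T ∨ F) ∨ T)
  step 1: ¬(T ∨ F) ∧ ¬T
  step 2: (¬T ∧ ¬F) ∧ ¬T
  step 3: (F ∧ ¬F) ∧ ¬T
  step 4: F ∧ ¬T
  step 5: F

Answer: SAME — A ⇓ F, B ⇓ F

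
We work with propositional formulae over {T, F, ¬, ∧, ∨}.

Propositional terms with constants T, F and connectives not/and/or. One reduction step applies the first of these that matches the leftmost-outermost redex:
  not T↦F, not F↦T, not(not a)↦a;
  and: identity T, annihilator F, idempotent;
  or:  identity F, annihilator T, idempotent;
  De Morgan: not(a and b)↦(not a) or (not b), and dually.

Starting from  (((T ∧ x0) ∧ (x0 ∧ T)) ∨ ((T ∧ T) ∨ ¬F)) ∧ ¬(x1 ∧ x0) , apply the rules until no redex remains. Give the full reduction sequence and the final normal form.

Answer: normal form = ¬x1 ∨ ¬x0  (in 8 steps)

Derivation:
  start: (((T ∧ x0) ∧ (x0 ∧ T)) ∨ ((T ∧ T) ∨ ¬F)) ∧ ¬(x1 ∧ x0)
  →1  ((x0 ∧ (x0 ∧ T)) ∨ ((T ∧ T) ∨ ¬F)) ∧ ¬(x1 ∧ x0)
  →2  ((x0 ∧ x0) ∨ ((T ∧ T) ∨ ¬F)) ∧ ¬(x1 ∧ x0)
  →3  (x0 ∨ ((T ∧ T) ∨ ¬F)) ∧ ¬(x1 ∧ x0)
  →4  (x0 ∨ (T ∨ ¬F)) ∧ ¬(x1 ∧ x0)
  →5  (x0 ∨ T) ∧ ¬(x1 ∧ x0)
  →6  T ∧ ¬(x1 ∧ x0)
  →7  ¬(x1 ∧ x0)
  →8  ¬x1 ∨ ¬x0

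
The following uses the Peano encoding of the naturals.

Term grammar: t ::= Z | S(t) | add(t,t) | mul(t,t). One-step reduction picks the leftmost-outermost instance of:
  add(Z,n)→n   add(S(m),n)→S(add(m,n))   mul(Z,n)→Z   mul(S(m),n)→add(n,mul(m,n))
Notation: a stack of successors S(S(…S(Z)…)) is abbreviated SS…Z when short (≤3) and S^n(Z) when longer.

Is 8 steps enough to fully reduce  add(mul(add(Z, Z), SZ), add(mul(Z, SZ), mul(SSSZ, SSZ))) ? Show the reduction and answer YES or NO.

Answer: NO — after 8 steps the term is S(S(add(Z, mul(SSZ, SSZ)))), not yet normal

Reduction:
  start: add(mul(add(Z, Z), SZ), add(mul(Z, SZ), mul(SSSZ, SSZ)))
  →1  add(mul(Z, SZ), add(mul(Z, SZ), mul(SSSZ, SSZ)))
  →2  add(Z, add(mul(Z, SZ), mul(SSSZ, SSZ)))
  →3  add(mul(Z, SZ), mul(SSSZ, SSZ))
  →4  add(Z, mul(SSSZ, SSZ))
  →5  mul(SSSZ, SSZ)
  →6  add(SSZ, mul(SSZ, SSZ))
  →7  S(add(SZ, mul(SSZ, SSZ)))
  →8  S(S(add(Z, mul(SSZ, SSZ))))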